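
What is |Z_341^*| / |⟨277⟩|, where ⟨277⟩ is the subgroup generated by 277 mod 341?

By Lagrange's theorem, ord_341(277) divides φ(341) = φ(11·31) = (11−1)·(31−1) = 10·30 = 300 = 2^2 · 3 · 5^2.
Divisors of 300: 1, 2, 3, 4, 5, 6, 10, 12, 15, 20, 25, 30, 50, 60, 75, 100, 150, 300.
Test each divisor d:
277^1 ≡ 277 (mod 341)
277^2 ≡ 4 (mod 341)
277^3 ≡ 85 (mod 341)
277^4 ≡ 16 (mod 341)
277^5 ≡ 340 (mod 341)
277^6 ≡ 64 (mod 341)
277^10 ≡ 1 (mod 341) ✓
The order of 277 is 10, so the subgroup it generates has 10 elements.
The index is φ(341) / ord(277) = 300 / 10 = 30.

30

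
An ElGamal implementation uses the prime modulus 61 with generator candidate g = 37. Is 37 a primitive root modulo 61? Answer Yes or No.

φ(61) = 61 − 1 = 60 = 2^2 · 3 · 5.
An element g generates (Z/61Z)^× iff g^(60/q) ≢ 1 (mod 61) for each prime q ∈ {2, 3, 5}.
37^30 ≡ 60 (mod 61)  [q = 2: ≢ 1 ✓]
37^20 ≡ 1 (mod 61)  [q = 3: ≡ 1 ✗]
37^12 ≡ 34 (mod 61)  [q = 5: ≢ 1 ✓]
The check at q = 3 fails, so 37 generates a proper subgroup.

No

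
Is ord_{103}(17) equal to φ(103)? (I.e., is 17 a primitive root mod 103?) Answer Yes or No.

No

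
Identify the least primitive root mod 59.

2

φ(59) = 59 − 1 = 58 = 2 · 29.
g is a primitive root iff g^(58/q) ≢ 1 (mod 59) for each prime q ∈ {2, 29}.
g = 2: 2^29 ≡ 58; 2^2 ≡ 4 — none is 1, so 2 is a primitive root.
The smallest primitive root modulo 59 is 2.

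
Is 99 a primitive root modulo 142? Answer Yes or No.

φ(142) = φ(2)·φ(71) = 1·70 = 70 = 2 · 5 · 7.
99 is a primitive root mod 142 iff 99^(φ(142)/q) ≢ 1 for every prime q | φ(142), i.e. q ∈ {2, 5, 7}.
99^35 ≡ 141 (mod 142)  [q = 2: ≢ 1 ✓]
99^14 ≡ 57 (mod 142)  [q = 5: ≢ 1 ✓]
99^10 ≡ 101 (mod 142)  [q = 7: ≢ 1 ✓]
None equal 1, so ord_142(99) = 70: 99 is a primitive root.

Yes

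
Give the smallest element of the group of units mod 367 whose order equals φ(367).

6

φ(367) = 367 − 1 = 366 = 2 · 3 · 61.
g is a primitive root iff g^(366/q) ≢ 1 (mod 367) for each prime q ∈ {2, 3, 61}.
g = 2: 2^183 ≡ 1 — hits 1, so not a primitive root.
g = 3: 3^183 ≡ 366; 3^122 ≡ 1 — hits 1, so not a primitive root.
g = 4: 4^183 ≡ 1 — hits 1, so not a primitive root.
g = 5: 5^183 ≡ 366; 5^122 ≡ 1 — hits 1, so not a primitive root.
g = 6: 6^183 ≡ 366; 6^122 ≡ 283; 6^6 ≡ 47 — none is 1, so 6 is a primitive root.
Hence the least primitive root of 367 is 6.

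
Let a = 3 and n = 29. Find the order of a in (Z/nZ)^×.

28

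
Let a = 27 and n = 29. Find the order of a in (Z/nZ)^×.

ord(27) | φ(29) = 29 − 1 = 28 = 2^2 · 7.
Divisors of 28: 1, 2, 4, 7, 14, 28.
Check 27^d mod 29 for each divisor in increasing order:
27^1 ≡ 27 (mod 29)
27^2 ≡ 4 (mod 29)
27^4 ≡ 16 (mod 29)
27^7 ≡ 17 (mod 29)
27^14 ≡ 28 (mod 29)
27^28 ≡ 1 (mod 29) ✓
So ord_29(27) = 28.

28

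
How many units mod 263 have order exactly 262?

130

φ(263) = 263 − 1 = 262 = 2 · 131.
Since (Z/263Z)^× is cyclic of order 262, the number of elements of order d is φ(d) when d | 262 and 0 otherwise.
262 = 2 · 131 divides 262, and φ(262) = 130.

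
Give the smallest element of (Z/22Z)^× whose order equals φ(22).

φ(22) = φ(2)·φ(11) = 1·10 = 10 = 2 · 5.
Test candidates g = 2, 3, … against the prime factors q ∈ {2, 5} of φ(22): g is a generator iff g^(10/q) ≢ 1 for every such q.
g = 2: gcd(2, 22) = 2 > 1, not a unit — skip.
g = 3: 3^5 ≡ 1 — hits 1, so not a primitive root.
g = 4: gcd(4, 22) = 2 > 1, not a unit — skip.
g = 5: 5^5 ≡ 1 — hits 1, so not a primitive root.
g = 6: gcd(6, 22) = 2 > 1, not a unit — skip.
g = 7: 7^5 ≡ 21; 7^2 ≡ 5 — none is 1, so 7 is a primitive root.
Hence the least primitive root of 22 is 7.

7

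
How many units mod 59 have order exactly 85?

φ(59) = 59 − 1 = 58 = 2 · 29.
Since (Z/59Z)^× is cyclic of order 58, the number of elements of order d is φ(d) when d | 58 and 0 otherwise.
Since 85 ∤ 58, the count is 0.

0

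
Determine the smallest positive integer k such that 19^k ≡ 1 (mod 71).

35

ord(19) | φ(71) = 71 − 1 = 70 = 2 · 5 · 7.
Divisors of 70: 1, 2, 5, 7, 10, 14, 35, 70.
Evaluate successive powers at the divisors of 70:
19^1 ≡ 19 (mod 71)
19^2 ≡ 6 (mod 71)
19^5 ≡ 45 (mod 71)
19^7 ≡ 57 (mod 71)
19^10 ≡ 37 (mod 71)
19^14 ≡ 54 (mod 71)
19^35 ≡ 1 (mod 71) ✓
Hence ord(19) = 35.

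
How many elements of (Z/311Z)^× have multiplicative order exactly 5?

4

φ(311) = 311 − 1 = 310 = 2 · 5 · 31.
In a cyclic group of order 310, there are φ(d) elements of order d for each divisor d of 310, and zero for non-divisors.
5 | 310, and φ(5) = 5 − 1 = 4.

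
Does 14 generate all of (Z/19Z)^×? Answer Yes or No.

Yes

φ(19) = 19 − 1 = 18 = 2 · 3^2.
Test 14^(18/q) mod 19 for each prime factor q of 18:
14^9 ≡ 18 (mod 19)  [q = 2: ≢ 1 ✓]
14^6 ≡ 7 (mod 19)  [q = 3: ≢ 1 ✓]
None equal 1, so ord_19(14) = 18: 14 is a primitive root.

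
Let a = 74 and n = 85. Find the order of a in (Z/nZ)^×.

Since 74 ∈ (Z/85Z)^×, its order divides φ(85) = φ(5·17) = (5−1)·(17−1) = 4·16 = 64 = 2^6.
Divisors of 64: 1, 2, 4, 8, 16, 32, 64.
Test each divisor d:
74^1 ≡ 74
74^2 ≡ 36
74^4 ≡ 21
74^8 ≡ 16
74^16 ≡ 1
Hence ord(74) = 16.

16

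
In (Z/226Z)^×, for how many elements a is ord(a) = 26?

φ(226) = φ(2)·φ(113) = 1·112 = 112 = 2^4 · 7.
(Z/226Z)^× is cyclic (|G| = 112); a cyclic group of order m has exactly φ(d) elements of each order d | m, and none otherwise.
26 does not divide 112, so no element of (Z/226Z)^× has order 26.

0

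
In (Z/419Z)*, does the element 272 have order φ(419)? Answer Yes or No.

Yes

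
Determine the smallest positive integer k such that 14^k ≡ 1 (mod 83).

82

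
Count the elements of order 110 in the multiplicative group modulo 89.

0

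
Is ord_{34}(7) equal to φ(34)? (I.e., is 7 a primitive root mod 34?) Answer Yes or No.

φ(34) = φ(2)·φ(17) = 1·16 = 16 = 2^4.
It suffices to check that the order of 7 is not a proper divisor of 16: compute 7^(16/q) for q ∈ {2}.
7^8 ≡ 33 (mod 34)  [q = 2: ≢ 1 ✓]
All checks pass, so 7 has order 16 and is a primitive root modulo 34.

Yes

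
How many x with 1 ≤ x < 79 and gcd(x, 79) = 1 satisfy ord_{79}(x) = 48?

0

φ(79) = 79 − 1 = 78 = 2 · 3 · 13.
In a cyclic group of order 78, there are φ(d) elements of order d for each divisor d of 78, and zero for non-divisors.
48 does not divide 78, so no element of (Z/79Z)^× has order 48.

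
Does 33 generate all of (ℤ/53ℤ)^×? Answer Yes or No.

φ(53) = 53 − 1 = 52 = 2^2 · 13.
An element g generates (Z/53Z)^× iff g^(52/q) ≢ 1 (mod 53) for each prime q ∈ {2, 13}.
33^26 ≡ 52 (mod 53)  [q = 2: ≢ 1 ✓]
33^4 ≡ 46 (mod 53)  [q = 13: ≢ 1 ✓]
None equal 1, so ord_53(33) = 52: 33 is a primitive root.

Yes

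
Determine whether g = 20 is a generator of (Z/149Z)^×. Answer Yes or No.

No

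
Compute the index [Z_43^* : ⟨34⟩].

1

By Lagrange's theorem, ord_43(34) divides φ(43) = 43 − 1 = 42 = 2 · 3 · 7.
Divisors of 42: 1, 2, 3, 6, 7, 14, 21, 42.
Check 34^d mod 43 for each divisor in increasing order:
34^1 ≡ 34 (mod 43)
34^2 ≡ 38 (mod 43)
34^3 ≡ 2 (mod 43)
34^6 ≡ 4 (mod 43)
34^7 ≡ 7 (mod 43)
34^14 ≡ 6 (mod 43)
34^21 ≡ 42 (mod 43)
34^42 ≡ 1 (mod 43) ✓
Thus |⟨34⟩| = ord(34) = 42.
The index is φ(43) / ord(34) = 42 / 42 = 1.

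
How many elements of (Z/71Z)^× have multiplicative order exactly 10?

φ(71) = 71 − 1 = 70 = 2 · 5 · 7.
Since (Z/71Z)^× is cyclic of order 70, the number of elements of order d is φ(d) when d | 70 and 0 otherwise.
10 = 2 · 5 divides 70, and φ(10) = 4.

4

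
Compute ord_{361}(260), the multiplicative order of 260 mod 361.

342

By Lagrange's theorem, ord_361(260) divides φ(361) = φ(19^2) = 19·(19−1) = 342 = 2 · 3^2 · 19.
Divisors of 342: 1, 2, 3, 6, 9, 18, 19, 38, 57, 114, 171, 342.
Check 260^d mod 361 for each divisor in increasing order:
260^1 ≡ 260 (mod 361)
260^2 ≡ 93 (mod 361)
260^3 ≡ 354 (mod 361)
260^6 ≡ 49 (mod 361)
260^9 ≡ 18 (mod 361)
260^18 ≡ 324 (mod 361)
260^19 ≡ 127 (mod 361)
260^38 ≡ 245 (mod 361)
260^57 ≡ 69 (mod 361)
260^114 ≡ 68 (mod 361)
260^171 ≡ 360 (mod 361)
260^342 ≡ 1 (mod 361) ✓
The smallest such exponent is 342, so the order of 260 is 342.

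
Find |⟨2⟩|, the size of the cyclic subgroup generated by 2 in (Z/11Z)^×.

10

By Lagrange's theorem, ord_11(2) divides φ(11) = 11 − 1 = 10 = 2 · 5.
Divisors of 10: 1, 2, 5, 10.
Evaluate successive powers at the divisors of 10:
2^1 ≡ 2 (mod 11)
2^2 ≡ 4 (mod 11)
2^5 ≡ 10 (mod 11)
2^10 ≡ 1 (mod 11) ✓
Therefore the multiplicative order of 2 modulo 11 is 10.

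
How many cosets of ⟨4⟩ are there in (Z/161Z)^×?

By Lagrange's theorem, ord_161(4) divides φ(161) = φ(7·23) = (7−1)·(23−1) = 6·22 = 132 = 2^2 · 3 · 11.
Divisors of 132: 1, 2, 3, 4, 6, 11, 12, 22, 33, 44, 66, 132.
Evaluate successive powers at the divisors of 132:
4^1 ≡ 4 (mod 161)
4^2 ≡ 16 (mod 161)
4^3 ≡ 64 (mod 161)
4^4 ≡ 95 (mod 161)
4^6 ≡ 71 (mod 161)
4^11 ≡ 93 (mod 161)
4^12 ≡ 50 (mod 161)
4^22 ≡ 116 (mod 161)
4^33 ≡ 1 (mod 161) ✓
Thus |⟨4⟩| = ord(4) = 33.
Index = |(Z/161Z)^×| / |⟨4⟩| = 132 / 33 = 4.

4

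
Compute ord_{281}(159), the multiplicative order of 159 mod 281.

By Lagrange's theorem, ord_281(159) divides φ(281) = 281 − 1 = 280 = 2^3 · 5 · 7.
Divisors of 280: 1, 2, 4, 5, 7, 8, 10, 14, 20, 28, 35, 40, 56, 70, 140, 280.
Evaluate successive powers at the divisors of 280:
159^1 ≡ 159 (mod 281)
159^2 ≡ 272 (mod 281)
159^4 ≡ 81 (mod 281)
159^5 ≡ 234 (mod 281)
159^7 ≡ 142 (mod 281)
159^8 ≡ 98 (mod 281)
159^10 ≡ 242 (mod 281)
159^14 ≡ 213 (mod 281)
159^20 ≡ 116 (mod 281)
159^28 ≡ 128 (mod 281)
159^35 ≡ 192 (mod 281)
159^40 ≡ 249 (mod 281)
159^56 ≡ 86 (mod 281)
159^70 ≡ 53 (mod 281)
159^140 ≡ 280 (mod 281)
159^280 ≡ 1 (mod 281) ✓
So ord_281(159) = 280.

280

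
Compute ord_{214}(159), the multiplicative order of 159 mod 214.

ord(159) | φ(214) = φ(2)·φ(107) = 1·106 = 106 = 2 · 53.
Divisors of 106: 1, 2, 53, 106.
Compute 159^d (mod 214) for the divisors d until we hit 1:
159^1 ≡ 159
159^2 ≡ 29
159^53 ≡ 1
Therefore the multiplicative order of 159 modulo 214 is 53.

53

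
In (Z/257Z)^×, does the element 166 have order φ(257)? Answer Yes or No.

Yes

φ(257) = 257 − 1 = 256 = 2^8.
Test 166^(256/q) mod 257 for each prime factor q of 256:
166^128 ≡ 256 (mod 257)  [q = 2: ≢ 1 ✓]
Every test exponent gives a nontrivial residue, hence 166 generates the full group.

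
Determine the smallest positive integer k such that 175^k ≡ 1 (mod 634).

79

Since 175 ∈ (Z/634Z)^×, its order divides φ(634) = φ(2)·φ(317) = 1·316 = 316 = 2^2 · 79.
Divisors of 316: 1, 2, 4, 79, 158, 316.
Test each divisor d:
175^1 ≡ 175
175^2 ≡ 193
175^4 ≡ 477
175^79 ≡ 1
Therefore the multiplicative order of 175 modulo 634 is 79.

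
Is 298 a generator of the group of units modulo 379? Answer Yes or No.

Yes

φ(379) = 379 − 1 = 378 = 2 · 3^3 · 7.
An element g generates (Z/379Z)^× iff g^(378/q) ≢ 1 (mod 379) for each prime q ∈ {2, 3, 7}.
298^189 ≡ 378 (mod 379)  [q = 2: ≢ 1 ✓]
298^126 ≡ 51 (mod 379)  [q = 3: ≢ 1 ✓]
298^54 ≡ 86 (mod 379)  [q = 7: ≢ 1 ✓]
None equal 1, so ord_379(298) = 378: 298 is a primitive root.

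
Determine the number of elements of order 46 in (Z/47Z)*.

22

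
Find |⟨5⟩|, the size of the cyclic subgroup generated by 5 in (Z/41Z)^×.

ord(5) | φ(41) = 41 − 1 = 40 = 2^3 · 5.
Divisors of 40: 1, 2, 4, 5, 8, 10, 20, 40.
Test each divisor d:
5^1 ≡ 5
5^2 ≡ 25
5^4 ≡ 10
5^5 ≡ 9
5^8 ≡ 18
5^10 ≡ 40
5^20 ≡ 1
So ord_41(5) = 20.

20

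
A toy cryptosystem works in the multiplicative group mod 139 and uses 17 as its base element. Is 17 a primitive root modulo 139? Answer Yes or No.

φ(139) = 139 − 1 = 138 = 2 · 3 · 23.
17 is a primitive root mod 139 iff 17^(φ(139)/q) ≢ 1 for every prime q | φ(139), i.e. q ∈ {2, 3, 23}.
17^69 ≡ 138 (mod 139)  [q = 2: ≢ 1 ✓]
17^46 ≡ 42 (mod 139)  [q = 3: ≢ 1 ✓]
17^6 ≡ 80 (mod 139)  [q = 23: ≢ 1 ✓]
None equal 1, so ord_139(17) = 138: 17 is a primitive root.

Yes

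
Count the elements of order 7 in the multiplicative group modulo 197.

φ(197) = 197 − 1 = 196 = 2^2 · 7^2.
In a cyclic group of order 196, there are φ(d) elements of order d for each divisor d of 196, and zero for non-divisors.
7 | 196, and φ(7) = 7 − 1 = 6.

6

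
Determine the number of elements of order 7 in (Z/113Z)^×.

φ(113) = 113 − 1 = 112 = 2^4 · 7.
(Z/113Z)^× is cyclic (|G| = 112); a cyclic group of order m has exactly φ(d) elements of each order d | m, and none otherwise.
7 | 112, and φ(7) = 7 − 1 = 6.

6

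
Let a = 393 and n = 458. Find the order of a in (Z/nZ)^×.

228

Since 393 ∈ (Z/458Z)^×, its order divides φ(458) = φ(2)·φ(229) = 1·228 = 228 = 2^2 · 3 · 19.
Divisors of 228: 1, 2, 3, 4, 6, 12, 19, 38, 57, 76, 114, 228.
Compute 393^d (mod 458) for the divisors d until we hit 1:
393^1 ≡ 393 (mod 458)
393^2 ≡ 103 (mod 458)
393^3 ≡ 175 (mod 458)
393^4 ≡ 75 (mod 458)
393^6 ≡ 397 (mod 458)
393^12 ≡ 57 (mod 458)
393^19 ≡ 211 (mod 458)
393^38 ≡ 95 (mod 458)
393^57 ≡ 351 (mod 458)
393^76 ≡ 323 (mod 458)
393^114 ≡ 457 (mod 458)
393^228 ≡ 1 (mod 458) ✓
Hence ord(393) = 228.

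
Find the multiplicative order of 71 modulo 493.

112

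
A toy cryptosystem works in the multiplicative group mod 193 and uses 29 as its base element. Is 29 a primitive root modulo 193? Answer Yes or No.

φ(193) = 193 − 1 = 192 = 2^6 · 3.
29 is a primitive root mod 193 iff 29^(φ(193)/q) ≢ 1 for every prime q | φ(193), i.e. q ∈ {2, 3}.
29^96 ≡ 192 (mod 193)  [q = 2: ≢ 1 ✓]
29^64 ≡ 1 (mod 193)  [q = 3: ≡ 1 ✗]
Since 29^64 ≡ 1, the order of 29 divides 64 < 192, so 29 is not a primitive root.

No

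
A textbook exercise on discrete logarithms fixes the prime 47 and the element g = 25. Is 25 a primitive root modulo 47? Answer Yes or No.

No

φ(47) = 47 − 1 = 46 = 2 · 23.
Test 25^(46/q) mod 47 for each prime factor q of 46:
25^23 ≡ 1 (mod 47)  [q = 2: ≡ 1 ✗]
25^2 ≡ 14 (mod 47)  [q = 23: ≢ 1 ✓]
25^23 ≡ 1 shows ord(25) | 23, strictly less than φ(47); not a primitive root.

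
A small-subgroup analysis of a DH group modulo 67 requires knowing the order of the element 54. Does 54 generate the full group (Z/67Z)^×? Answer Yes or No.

No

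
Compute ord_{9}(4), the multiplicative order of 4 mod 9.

ord(4) | φ(9) = φ(3^2) = 3·(3−1) = 6 = 2 · 3.
Divisors of 6: 1, 2, 3, 6.
Evaluate successive powers at the divisors of 6:
4^1 ≡ 4 (mod 9)
4^2 ≡ 7 (mod 9)
4^3 ≡ 1 (mod 9) ✓
So ord_9(4) = 3.

3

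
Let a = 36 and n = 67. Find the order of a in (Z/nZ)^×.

The order of 36 must divide φ(67) = 67 − 1 = 66 = 2 · 3 · 11.
Divisors of 66: 1, 2, 3, 6, 11, 22, 33, 66.
Compute 36^d (mod 67) for the divisors d until we hit 1:
36^1 ≡ 36 (mod 67)
36^2 ≡ 23 (mod 67)
36^3 ≡ 24 (mod 67)
36^6 ≡ 40 (mod 67)
36^11 ≡ 37 (mod 67)
36^22 ≡ 29 (mod 67)
36^33 ≡ 1 (mod 67) ✓
So ord_67(36) = 33.

33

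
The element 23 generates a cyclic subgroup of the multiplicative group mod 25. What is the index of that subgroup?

1

ord(23) | φ(25) = φ(5^2) = 5·(5−1) = 20 = 2^2 · 5.
Divisors of 20: 1, 2, 4, 5, 10, 20.
Evaluate successive powers at the divisors of 20:
23^1 ≡ 23 (mod 25)
23^2 ≡ 4 (mod 25)
23^4 ≡ 16 (mod 25)
23^5 ≡ 18 (mod 25)
23^10 ≡ 24 (mod 25)
23^20 ≡ 1 (mod 25) ✓
So ord_25(23) = 20, hence |⟨23⟩| = 20.
Index = |(Z/25Z)^×| / |⟨23⟩| = 20 / 20 = 1.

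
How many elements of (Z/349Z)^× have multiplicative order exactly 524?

φ(349) = 349 − 1 = 348 = 2^2 · 3 · 29.
In a cyclic group of order 348, there are φ(d) elements of order d for each divisor d of 348, and zero for non-divisors.
524 does not divide 348, so no element of (Z/349Z)^× has order 524.

0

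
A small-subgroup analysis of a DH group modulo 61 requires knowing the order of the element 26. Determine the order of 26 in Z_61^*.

60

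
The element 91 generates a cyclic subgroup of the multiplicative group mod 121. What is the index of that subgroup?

Since 91 ∈ (Z/121Z)^×, its order divides φ(121) = φ(11^2) = 11·(11−1) = 110 = 2 · 5 · 11.
Divisors of 110: 1, 2, 5, 10, 11, 22, 55, 110.
Check 91^d mod 121 for each divisor in increasing order:
91^1 ≡ 91 (mod 121)
91^2 ≡ 53 (mod 121)
91^5 ≡ 67 (mod 121)
91^10 ≡ 12 (mod 121)
91^11 ≡ 3 (mod 121)
91^22 ≡ 9 (mod 121)
91^55 ≡ 1 (mod 121) ✓
So ord_121(91) = 55, hence |⟨91⟩| = 55.
The index is φ(121) / ord(91) = 110 / 55 = 2.

2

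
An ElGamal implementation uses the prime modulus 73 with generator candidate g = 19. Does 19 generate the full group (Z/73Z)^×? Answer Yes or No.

φ(73) = 73 − 1 = 72 = 2^3 · 3^2.
An element g generates (Z/73Z)^× iff g^(72/q) ≢ 1 (mod 73) for each prime q ∈ {2, 3}.
19^36 ≡ 1 (mod 73)  [q = 2: ≡ 1 ✗]
19^24 ≡ 64 (mod 73)  [q = 3: ≢ 1 ✓]
The check at q = 2 fails, so 19 generates a proper subgroup.

No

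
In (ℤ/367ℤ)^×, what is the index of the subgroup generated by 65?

By Lagrange's theorem, ord_367(65) divides φ(367) = 367 − 1 = 366 = 2 · 3 · 61.
Divisors of 366: 1, 2, 3, 6, 61, 122, 183, 366.
Test each divisor d:
65^1 ≡ 65 (mod 367)
65^2 ≡ 188 (mod 367)
65^3 ≡ 109 (mod 367)
65^6 ≡ 137 (mod 367)
65^61 ≡ 284 (mod 367)
65^122 ≡ 283 (mod 367)
65^183 ≡ 366 (mod 367)
65^366 ≡ 1 (mod 367) ✓
The order of 65 is 366, so the subgroup it generates has 366 elements.
[(Z/367Z)^× : ⟨65⟩] = 366/366 = 1.

1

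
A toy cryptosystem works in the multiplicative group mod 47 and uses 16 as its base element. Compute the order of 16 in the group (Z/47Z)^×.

The order of 16 must divide φ(47) = 47 − 1 = 46 = 2 · 23.
Divisors of 46: 1, 2, 23, 46.
Check 16^d mod 47 for each divisor in increasing order:
16^1 ≡ 16 (mod 47)
16^2 ≡ 21 (mod 47)
16^23 ≡ 1 (mod 47) ✓
Therefore the multiplicative order of 16 modulo 47 is 23.

23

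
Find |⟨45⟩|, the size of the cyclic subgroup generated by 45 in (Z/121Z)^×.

By Lagrange's theorem, ord_121(45) divides φ(121) = φ(11^2) = 11·(11−1) = 110 = 2 · 5 · 11.
Divisors of 110: 1, 2, 5, 10, 11, 22, 55, 110.
Check 45^d mod 121 for each divisor in increasing order:
45^1 ≡ 45 (mod 121)
45^2 ≡ 89 (mod 121)
45^5 ≡ 100 (mod 121)
45^10 ≡ 78 (mod 121)
45^11 ≡ 1 (mod 121) ✓
The smallest such exponent is 11, so the order of 45 is 11.

11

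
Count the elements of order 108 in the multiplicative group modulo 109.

36

φ(109) = 109 − 1 = 108 = 2^2 · 3^3.
(Z/109Z)^× is cyclic (|G| = 108); a cyclic group of order m has exactly φ(d) elements of each order d | m, and none otherwise.
108 = 2^2 · 3^3 divides 108, and φ(108) = 36.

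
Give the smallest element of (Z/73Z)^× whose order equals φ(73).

5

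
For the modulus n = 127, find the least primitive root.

3

φ(127) = 127 − 1 = 126 = 2 · 3^2 · 7.
Test candidates g = 2, 3, … against the prime factors q ∈ {2, 3, 7} of φ(127): g is a generator iff g^(126/q) ≢ 1 for every such q.
g = 2: 2^63 ≡ 1 — hits 1, so not a primitive root.
g = 3: 3^63 ≡ 126; 3^42 ≡ 107; 3^18 ≡ 4 — none is 1, so 3 is a primitive root.
Hence the least primitive root of 127 is 3.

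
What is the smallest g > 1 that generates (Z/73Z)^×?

φ(73) = 73 − 1 = 72 = 2^3 · 3^2.
g is a primitive root iff g^(72/q) ≢ 1 (mod 73) for each prime q ∈ {2, 3}.
g = 2: 2^36 ≡ 1 — hits 1, so not a primitive root.
g = 3: 3^36 ≡ 1 — hits 1, so not a primitive root.
g = 4: 4^36 ≡ 1 — hits 1, so not a primitive root.
g = 5: 5^36 ≡ 72; 5^24 ≡ 8 — none is 1, so 5 is a primitive root.
Hence the least primitive root of 73 is 5.

5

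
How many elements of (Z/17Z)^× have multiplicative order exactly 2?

φ(17) = 17 − 1 = 16 = 2^4.
Since (Z/17Z)^× is cyclic of order 16, the number of elements of order d is φ(d) when d | 16 and 0 otherwise.
2 | 16, and φ(2) = 2 − 1 = 1.

1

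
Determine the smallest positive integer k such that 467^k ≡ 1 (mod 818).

136

The order of 467 must divide φ(818) = φ(2)·φ(409) = 1·408 = 408 = 2^3 · 3 · 17.
Divisors of 408: 1, 2, 3, 4, 6, 8, 12, 17, 24, 34, 51, 68, 102, 136, 204, 408.
Test each divisor d:
467^1 ≡ 467 (mod 818)
467^2 ≡ 501 (mod 818)
467^3 ≡ 19 (mod 818)
467^4 ≡ 693 (mod 818)
467^6 ≡ 361 (mod 818)
467^8 ≡ 83 (mod 818)
467^12 ≡ 259 (mod 818)
467^17 ≡ 787 (mod 818)
467^24 ≡ 5 (mod 818)
467^34 ≡ 143 (mod 818)
467^51 ≡ 475 (mod 818)
467^68 ≡ 817 (mod 818)
467^102 ≡ 675 (mod 818)
467^136 ≡ 1 (mod 818) ✓
Hence ord(467) = 136.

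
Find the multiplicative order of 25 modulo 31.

The order of 25 must divide φ(31) = 31 − 1 = 30 = 2 · 3 · 5.
Divisors of 30: 1, 2, 3, 5, 6, 10, 15, 30.
Test each divisor d:
25^1 ≡ 25 (mod 31)
25^2 ≡ 5 (mod 31)
25^3 ≡ 1 (mod 31) ✓
The smallest such exponent is 3, so the order of 25 is 3.

3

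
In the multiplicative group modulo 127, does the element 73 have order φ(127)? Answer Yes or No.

φ(127) = 127 − 1 = 126 = 2 · 3^2 · 7.
It suffices to check that the order of 73 is not a proper divisor of 126: compute 73^(126/q) for q ∈ {2, 3, 7}.
73^63 ≡ 1 (mod 127)  [q = 2: ≡ 1 ✗]
73^42 ≡ 1 (mod 127)  [q = 3: ≡ 1 ✗]
73^18 ≡ 8 (mod 127)  [q = 7: ≢ 1 ✓]
Since 73^63 ≡ 1, the order of 73 divides 63 < 126, so 73 is not a primitive root.

No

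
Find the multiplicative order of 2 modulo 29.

28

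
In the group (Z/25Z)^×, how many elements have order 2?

1

φ(25) = φ(5^2) = 5·(5−1) = 20 = 2^2 · 5.
In a cyclic group of order 20, there are φ(d) elements of order d for each divisor d of 20, and zero for non-divisors.
2 | 20, and φ(2) = 2 − 1 = 1.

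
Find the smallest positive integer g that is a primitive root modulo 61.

φ(61) = 61 − 1 = 60 = 2^2 · 3 · 5.
Test candidates g = 2, 3, … against the prime factors q ∈ {2, 3, 5} of φ(61): g is a generator iff g^(60/q) ≢ 1 for every such q.
g = 2: 2^30 ≡ 60; 2^20 ≡ 47; 2^12 ≡ 9 — none is 1, so 2 is a primitive root.
The smallest primitive root modulo 61 is 2.

2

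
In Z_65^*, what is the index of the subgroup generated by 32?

4

Since 32 ∈ (Z/65Z)^×, its order divides φ(65) = φ(5·13) = (5−1)·(13−1) = 4·12 = 48 = 2^4 · 3.
Divisors of 48: 1, 2, 3, 4, 6, 8, 12, 16, 24, 48.
Evaluate successive powers at the divisors of 48:
32^1 ≡ 32
32^2 ≡ 49
32^3 ≡ 8
32^4 ≡ 61
32^6 ≡ 64
32^8 ≡ 16
32^12 ≡ 1
The order of 32 is 12, so the subgroup it generates has 12 elements.
[(Z/65Z)^× : ⟨32⟩] = 48/12 = 4.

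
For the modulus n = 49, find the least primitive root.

φ(49) = φ(7^2) = 7·(7−1) = 42 = 2 · 3 · 7.
Test candidates g = 2, 3, … against the prime factors q ∈ {2, 3, 7} of φ(49): g is a generator iff g^(42/q) ≢ 1 for every such q.
g = 2: 2^21 ≡ 1 — hits 1, so not a primitive root.
g = 3: 3^21 ≡ 48; 3^14 ≡ 30; 3^6 ≡ 43 — none is 1, so 3 is a primitive root.
Hence the least primitive root of 49 is 3.

3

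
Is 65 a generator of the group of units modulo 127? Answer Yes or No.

φ(127) = 127 − 1 = 126 = 2 · 3^2 · 7.
Test 65^(126/q) mod 127 for each prime factor q of 126:
65^63 ≡ 126 (mod 127)  [q = 2: ≢ 1 ✓]
65^42 ≡ 107 (mod 127)  [q = 3: ≢ 1 ✓]
65^18 ≡ 32 (mod 127)  [q = 7: ≢ 1 ✓]
All checks pass, so 65 has order 126 and is a primitive root modulo 127.

Yes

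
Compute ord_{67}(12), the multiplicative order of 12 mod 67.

The order of 12 must divide φ(67) = 67 − 1 = 66 = 2 · 3 · 11.
Divisors of 66: 1, 2, 3, 6, 11, 22, 33, 66.
Evaluate successive powers at the divisors of 66:
12^1 ≡ 12 (mod 67)
12^2 ≡ 10 (mod 67)
12^3 ≡ 53 (mod 67)
12^6 ≡ 62 (mod 67)
12^11 ≡ 30 (mod 67)
12^22 ≡ 29 (mod 67)
12^33 ≡ 66 (mod 67)
12^66 ≡ 1 (mod 67) ✓
Hence ord(12) = 66.

66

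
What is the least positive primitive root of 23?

5

φ(23) = 23 − 1 = 22 = 2 · 11.
Test candidates g = 2, 3, … against the prime factors q ∈ {2, 11} of φ(23): g is a generator iff g^(22/q) ≢ 1 for every such q.
g = 2: 2^11 ≡ 1 — hits 1, so not a primitive root.
g = 3: 3^11 ≡ 1 — hits 1, so not a primitive root.
g = 4: 4^11 ≡ 1 — hits 1, so not a primitive root.
g = 5: 5^11 ≡ 22; 5^2 ≡ 2 — none is 1, so 5 is a primitive root.
Hence the least primitive root of 23 is 5.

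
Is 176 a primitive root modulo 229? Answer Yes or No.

No

φ(229) = 229 − 1 = 228 = 2^2 · 3 · 19.
Test 176^(228/q) mod 229 for each prime factor q of 228:
176^114 ≡ 1 (mod 229)  [q = 2: ≡ 1 ✗]
176^76 ≡ 1 (mod 229)  [q = 3: ≡ 1 ✗]
176^12 ≡ 161 (mod 229)  [q = 19: ≢ 1 ✓]
Since 176^114 ≡ 1, the order of 176 divides 114 < 228, so 176 is not a primitive root.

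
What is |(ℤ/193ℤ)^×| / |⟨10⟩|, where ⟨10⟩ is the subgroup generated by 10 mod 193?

1

ord(10) | φ(193) = 193 − 1 = 192 = 2^6 · 3.
Divisors of 192: 1, 2, 3, 4, 6, 8, 12, 16, 24, 32, 48, 64, 96, 192.
Evaluate successive powers at the divisors of 192:
10^1 ≡ 10 (mod 193)
10^2 ≡ 100 (mod 193)
10^3 ≡ 35 (mod 193)
10^4 ≡ 157 (mod 193)
10^6 ≡ 67 (mod 193)
10^8 ≡ 138 (mod 193)
10^12 ≡ 50 (mod 193)
10^16 ≡ 130 (mod 193)
10^24 ≡ 184 (mod 193)
10^32 ≡ 109 (mod 193)
10^48 ≡ 81 (mod 193)
10^64 ≡ 108 (mod 193)
10^96 ≡ 192 (mod 193)
10^192 ≡ 1 (mod 193) ✓
Thus |⟨10⟩| = ord(10) = 192.
[(Z/193Z)^× : ⟨10⟩] = 192/192 = 1.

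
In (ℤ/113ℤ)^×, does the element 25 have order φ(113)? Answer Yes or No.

No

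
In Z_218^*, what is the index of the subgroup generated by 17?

3

Since 17 ∈ (Z/218Z)^×, its order divides φ(218) = φ(2)·φ(109) = 1·108 = 108 = 2^2 · 3^3.
Divisors of 108: 1, 2, 3, 4, 6, 9, 12, 18, 27, 36, 54, 108.
Test each divisor d:
17^1 ≡ 17
17^2 ≡ 71
17^3 ≡ 117
17^4 ≡ 27
17^6 ≡ 173
17^9 ≡ 185
17^12 ≡ 63
17^18 ≡ 217
17^27 ≡ 33
17^36 ≡ 1
Thus |⟨17⟩| = ord(17) = 36.
[(Z/218Z)^× : ⟨17⟩] = 108/36 = 3.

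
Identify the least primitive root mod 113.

3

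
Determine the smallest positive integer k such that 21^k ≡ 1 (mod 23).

22

The order of 21 must divide φ(23) = 23 − 1 = 22 = 2 · 11.
Divisors of 22: 1, 2, 11, 22.
Evaluate successive powers at the divisors of 22:
21^1 ≡ 21 (mod 23)
21^2 ≡ 4 (mod 23)
21^11 ≡ 22 (mod 23)
21^22 ≡ 1 (mod 23) ✓
The smallest such exponent is 22, so the order of 21 is 22.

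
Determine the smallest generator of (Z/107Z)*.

2

φ(107) = 107 − 1 = 106 = 2 · 53.
Test candidates g = 2, 3, … against the prime factors q ∈ {2, 53} of φ(107): g is a generator iff g^(106/q) ≢ 1 for every such q.
g = 2: 2^53 ≡ 106; 2^2 ≡ 4 — none is 1, so 2 is a primitive root.
Hence the least primitive root of 107 is 2.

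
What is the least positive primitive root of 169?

2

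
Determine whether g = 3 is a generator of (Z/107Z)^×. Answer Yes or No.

No

φ(107) = 107 − 1 = 106 = 2 · 53.
Test 3^(106/q) mod 107 for each prime factor q of 106:
3^53 ≡ 1 (mod 107)  [q = 2: ≡ 1 ✗]
3^2 ≡ 9 (mod 107)  [q = 53: ≢ 1 ✓]
3^53 ≡ 1 shows ord(3) | 53, strictly less than φ(107); not a primitive root.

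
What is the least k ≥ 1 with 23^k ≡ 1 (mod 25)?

The order of 23 must divide φ(25) = φ(5^2) = 5·(5−1) = 20 = 2^2 · 5.
Divisors of 20: 1, 2, 4, 5, 10, 20.
Evaluate successive powers at the divisors of 20:
23^1 ≡ 23
23^2 ≡ 4
23^4 ≡ 16
23^5 ≡ 18
23^10 ≡ 24
23^20 ≡ 1
The smallest such exponent is 20, so the order of 23 is 20.

20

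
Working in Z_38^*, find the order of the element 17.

The order of 17 must divide φ(38) = φ(2)·φ(19) = 1·18 = 18 = 2 · 3^2.
Divisors of 18: 1, 2, 3, 6, 9, 18.
Test each divisor d:
17^1 ≡ 17 (mod 38)
17^2 ≡ 23 (mod 38)
17^3 ≡ 11 (mod 38)
17^6 ≡ 7 (mod 38)
17^9 ≡ 1 (mod 38) ✓
Hence ord(17) = 9.

9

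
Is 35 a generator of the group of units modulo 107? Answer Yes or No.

φ(107) = 107 − 1 = 106 = 2 · 53.
Test 35^(106/q) mod 107 for each prime factor q of 106:
35^53 ≡ 1 (mod 107)  [q = 2: ≡ 1 ✗]
35^2 ≡ 48 (mod 107)  [q = 53: ≢ 1 ✓]
35^53 ≡ 1 shows ord(35) | 53, strictly less than φ(107); not a primitive root.

No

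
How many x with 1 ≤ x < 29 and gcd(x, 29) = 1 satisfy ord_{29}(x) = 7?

φ(29) = 29 − 1 = 28 = 2^2 · 7.
Since (Z/29Z)^× is cyclic of order 28, the number of elements of order d is φ(d) when d | 28 and 0 otherwise.
7 | 28, and φ(7) = 7 − 1 = 6.

6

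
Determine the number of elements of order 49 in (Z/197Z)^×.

φ(197) = 197 − 1 = 196 = 2^2 · 7^2.
Since (Z/197Z)^× is cyclic of order 196, the number of elements of order d is φ(d) when d | 196 and 0 otherwise.
49 = 7^2 divides 196, and φ(49) = 42.

42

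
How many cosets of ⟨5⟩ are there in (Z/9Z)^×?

By Lagrange's theorem, ord_9(5) divides φ(9) = φ(3^2) = 3·(3−1) = 6 = 2 · 3.
Divisors of 6: 1, 2, 3, 6.
Test each divisor d:
5^1 ≡ 5
5^2 ≡ 7
5^3 ≡ 8
5^6 ≡ 1
The order of 5 is 6, so the subgroup it generates has 6 elements.
[(Z/9Z)^× : ⟨5⟩] = 6/6 = 1.

1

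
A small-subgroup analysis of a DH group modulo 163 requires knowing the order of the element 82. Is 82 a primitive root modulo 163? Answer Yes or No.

Yes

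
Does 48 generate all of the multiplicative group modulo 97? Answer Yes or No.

No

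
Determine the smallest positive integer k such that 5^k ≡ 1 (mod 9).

By Lagrange's theorem, ord_9(5) divides φ(9) = φ(3^2) = 3·(3−1) = 6 = 2 · 3.
Divisors of 6: 1, 2, 3, 6.
Evaluate successive powers at the divisors of 6:
5^1 ≡ 5 (mod 9)
5^2 ≡ 7 (mod 9)
5^3 ≡ 8 (mod 9)
5^6 ≡ 1 (mod 9) ✓
Therefore the multiplicative order of 5 modulo 9 is 6.

6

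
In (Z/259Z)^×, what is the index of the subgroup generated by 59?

6

The order of 59 must divide φ(259) = φ(7·37) = (7−1)·(37−1) = 6·36 = 216 = 2^3 · 3^3.
Divisors of 216: 1, 2, 3, 4, 6, 8, 9, 12, 18, 24, 27, 36, 54, 72, 108, 216.
Evaluate successive powers at the divisors of 216:
59^1 ≡ 59
59^2 ≡ 114
59^3 ≡ 251
59^4 ≡ 46
59^6 ≡ 64
59^8 ≡ 44
59^9 ≡ 6
59^12 ≡ 211
59^18 ≡ 36
59^24 ≡ 232
59^27 ≡ 216
59^36 ≡ 1
So ord_259(59) = 36, hence |⟨59⟩| = 36.
The index is φ(259) / ord(59) = 216 / 36 = 6.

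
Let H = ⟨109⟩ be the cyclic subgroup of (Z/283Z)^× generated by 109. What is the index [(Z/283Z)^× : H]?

1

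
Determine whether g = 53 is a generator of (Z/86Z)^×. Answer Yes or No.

φ(86) = φ(2)·φ(43) = 1·42 = 42 = 2 · 3 · 7.
It suffices to check that the order of 53 is not a proper divisor of 42: compute 53^(42/q) for q ∈ {2, 3, 7}.
53^21 ≡ 1 (mod 86)  [q = 2: ≡ 1 ✗]
53^14 ≡ 79 (mod 86)  [q = 3: ≢ 1 ✓]
53^6 ≡ 35 (mod 86)  [q = 7: ≢ 1 ✓]
The check at q = 2 fails, so 53 generates a proper subgroup.

No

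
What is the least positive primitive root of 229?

6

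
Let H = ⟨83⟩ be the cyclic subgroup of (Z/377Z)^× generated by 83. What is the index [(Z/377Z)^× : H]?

By Lagrange's theorem, ord_377(83) divides φ(377) = φ(13·29) = (13−1)·(29−1) = 12·28 = 336 = 2^4 · 3 · 7.
Divisors of 336: 1, 2, 3, 4, 6, 7, 8, 12, 14, 16, 21, 24, 28, 42, 48, 56, 84, 112, 168, 336.
Check 83^d mod 377 for each divisor in increasing order:
83^1 ≡ 83
83^2 ≡ 103
83^3 ≡ 255
83^4 ≡ 53
83^6 ≡ 181
83^7 ≡ 320
83^8 ≡ 170
83^12 ≡ 339
83^14 ≡ 233
83^16 ≡ 248
83^21 ≡ 291
83^24 ≡ 313
83^28 ≡ 1
So ord_377(83) = 28, hence |⟨83⟩| = 28.
Index = |(Z/377Z)^×| / |⟨83⟩| = 336 / 28 = 12.

12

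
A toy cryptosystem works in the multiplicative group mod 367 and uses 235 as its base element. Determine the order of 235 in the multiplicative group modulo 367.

Since 235 ∈ (Z/367Z)^×, its order divides φ(367) = 367 − 1 = 366 = 2 · 3 · 61.
Divisors of 366: 1, 2, 3, 6, 61, 122, 183, 366.
Compute 235^d (mod 367) for the divisors d until we hit 1:
235^1 ≡ 235
235^2 ≡ 175
235^3 ≡ 21
235^6 ≡ 74
235^61 ≡ 366
235^122 ≡ 1
Therefore the multiplicative order of 235 modulo 367 is 122.

122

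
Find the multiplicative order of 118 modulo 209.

By Lagrange's theorem, ord_209(118) divides φ(209) = φ(11·19) = (11−1)·(19−1) = 10·18 = 180 = 2^2 · 3^2 · 5.
Divisors of 180: 1, 2, 3, 4, 5, 6, 9, 10, 12, 15, 18, 20, 30, 36, 45, 60, 90, 180.
Check 118^d mod 209 for each divisor in increasing order:
118^1 ≡ 118 (mod 209)
118^2 ≡ 130 (mod 209)
118^3 ≡ 83 (mod 209)
118^4 ≡ 180 (mod 209)
118^5 ≡ 131 (mod 209)
118^6 ≡ 201 (mod 209)
118^9 ≡ 172 (mod 209)
118^10 ≡ 23 (mod 209)
118^12 ≡ 64 (mod 209)
118^15 ≡ 87 (mod 209)
118^18 ≡ 115 (mod 209)
118^20 ≡ 111 (mod 209)
118^30 ≡ 45 (mod 209)
118^36 ≡ 58 (mod 209)
118^45 ≡ 153 (mod 209)
118^60 ≡ 144 (mod 209)
118^90 ≡ 1 (mod 209) ✓
So ord_209(118) = 90.

90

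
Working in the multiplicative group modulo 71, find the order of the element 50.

35

By Lagrange's theorem, ord_71(50) divides φ(71) = 71 − 1 = 70 = 2 · 5 · 7.
Divisors of 70: 1, 2, 5, 7, 10, 14, 35, 70.
Evaluate successive powers at the divisors of 70:
50^1 ≡ 50 (mod 71)
50^2 ≡ 15 (mod 71)
50^5 ≡ 32 (mod 71)
50^7 ≡ 54 (mod 71)
50^10 ≡ 30 (mod 71)
50^14 ≡ 5 (mod 71)
50^35 ≡ 1 (mod 71) ✓
Hence ord(50) = 35.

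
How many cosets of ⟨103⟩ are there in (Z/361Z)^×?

3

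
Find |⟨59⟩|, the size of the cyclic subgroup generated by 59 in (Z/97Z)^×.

96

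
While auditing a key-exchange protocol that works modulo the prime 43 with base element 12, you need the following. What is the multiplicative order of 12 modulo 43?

The order of 12 must divide φ(43) = 43 − 1 = 42 = 2 · 3 · 7.
Divisors of 42: 1, 2, 3, 6, 7, 14, 21, 42.
Check 12^d mod 43 for each divisor in increasing order:
12^1 ≡ 12 (mod 43)
12^2 ≡ 15 (mod 43)
12^3 ≡ 8 (mod 43)
12^6 ≡ 21 (mod 43)
12^7 ≡ 37 (mod 43)
12^14 ≡ 36 (mod 43)
12^21 ≡ 42 (mod 43)
12^42 ≡ 1 (mod 43) ✓
So ord_43(12) = 42.

42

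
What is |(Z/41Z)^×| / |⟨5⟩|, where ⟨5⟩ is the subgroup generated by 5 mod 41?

Since 5 ∈ (Z/41Z)^×, its order divides φ(41) = 41 − 1 = 40 = 2^3 · 5.
Divisors of 40: 1, 2, 4, 5, 8, 10, 20, 40.
Evaluate successive powers at the divisors of 40:
5^1 ≡ 5
5^2 ≡ 25
5^4 ≡ 10
5^5 ≡ 9
5^8 ≡ 18
5^10 ≡ 40
5^20 ≡ 1
Thus |⟨5⟩| = ord(5) = 20.
[(Z/41Z)^× : ⟨5⟩] = 40/20 = 2.

2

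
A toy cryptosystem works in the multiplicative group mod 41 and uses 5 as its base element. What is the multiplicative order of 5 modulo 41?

ord(5) | φ(41) = 41 − 1 = 40 = 2^3 · 5.
Divisors of 40: 1, 2, 4, 5, 8, 10, 20, 40.
Evaluate successive powers at the divisors of 40:
5^1 ≡ 5
5^2 ≡ 25
5^4 ≡ 10
5^5 ≡ 9
5^8 ≡ 18
5^10 ≡ 40
5^20 ≡ 1
The smallest such exponent is 20, so the order of 5 is 20.

20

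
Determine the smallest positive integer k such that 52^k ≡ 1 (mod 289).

17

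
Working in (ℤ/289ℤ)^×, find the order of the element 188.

Since 188 ∈ (Z/289Z)^×, its order divides φ(289) = φ(17^2) = 17·(17−1) = 272 = 2^4 · 17.
Divisors of 272: 1, 2, 4, 8, 16, 17, 34, 68, 136, 272.
Evaluate successive powers at the divisors of 272:
188^1 ≡ 188
188^2 ≡ 86
188^4 ≡ 171
188^8 ≡ 52
188^16 ≡ 103
188^17 ≡ 1
Hence ord(188) = 17.

17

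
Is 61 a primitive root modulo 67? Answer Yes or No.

Yes

φ(67) = 67 − 1 = 66 = 2 · 3 · 11.
Test 61^(66/q) mod 67 for each prime factor q of 66:
61^33 ≡ 66 (mod 67)  [q = 2: ≢ 1 ✓]
61^22 ≡ 37 (mod 67)  [q = 3: ≢ 1 ✓]
61^6 ≡ 24 (mod 67)  [q = 11: ≢ 1 ✓]
All checks pass, so 61 has order 66 and is a primitive root modulo 67.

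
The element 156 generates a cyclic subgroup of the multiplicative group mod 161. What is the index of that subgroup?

By Lagrange's theorem, ord_161(156) divides φ(161) = φ(7·23) = (7−1)·(23−1) = 6·22 = 132 = 2^2 · 3 · 11.
Divisors of 132: 1, 2, 3, 4, 6, 11, 12, 22, 33, 44, 66, 132.
Check 156^d mod 161 for each divisor in increasing order:
156^1 ≡ 156
156^2 ≡ 25
156^3 ≡ 36
156^4 ≡ 142
156^6 ≡ 8
156^11 ≡ 116
156^12 ≡ 64
156^22 ≡ 93
156^33 ≡ 1
The order of 156 is 33, so the subgroup it generates has 33 elements.
The index is φ(161) / ord(156) = 132 / 33 = 4.

4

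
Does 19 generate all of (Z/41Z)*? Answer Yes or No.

φ(41) = 41 − 1 = 40 = 2^3 · 5.
It suffices to check that the order of 19 is not a proper divisor of 40: compute 19^(40/q) for q ∈ {2, 5}.
19^20 ≡ 40 (mod 41)  [q = 2: ≢ 1 ✓]
19^8 ≡ 37 (mod 41)  [q = 5: ≢ 1 ✓]
None equal 1, so ord_41(19) = 40: 19 is a primitive root.

Yes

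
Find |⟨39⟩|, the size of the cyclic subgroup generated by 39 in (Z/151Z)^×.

75

Since 39 ∈ (Z/151Z)^×, its order divides φ(151) = 151 − 1 = 150 = 2 · 3 · 5^2.
Divisors of 150: 1, 2, 3, 5, 6, 10, 15, 25, 30, 50, 75, 150.
Check 39^d mod 151 for each divisor in increasing order:
39^1 ≡ 39 (mod 151)
39^2 ≡ 11 (mod 151)
39^3 ≡ 127 (mod 151)
39^5 ≡ 38 (mod 151)
39^6 ≡ 123 (mod 151)
39^10 ≡ 85 (mod 151)
39^15 ≡ 59 (mod 151)
39^25 ≡ 32 (mod 151)
39^30 ≡ 8 (mod 151)
39^50 ≡ 118 (mod 151)
39^75 ≡ 1 (mod 151) ✓
So ord_151(39) = 75.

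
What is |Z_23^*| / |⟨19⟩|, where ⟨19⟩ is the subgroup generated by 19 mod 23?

Since 19 ∈ (Z/23Z)^×, its order divides φ(23) = 23 − 1 = 22 = 2 · 11.
Divisors of 22: 1, 2, 11, 22.
Evaluate successive powers at the divisors of 22:
19^1 ≡ 19 (mod 23)
19^2 ≡ 16 (mod 23)
19^11 ≡ 22 (mod 23)
19^22 ≡ 1 (mod 23) ✓
The order of 19 is 22, so the subgroup it generates has 22 elements.
The index is φ(23) / ord(19) = 22 / 22 = 1.

1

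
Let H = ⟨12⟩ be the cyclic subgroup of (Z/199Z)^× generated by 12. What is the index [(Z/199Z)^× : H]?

By Lagrange's theorem, ord_199(12) divides φ(199) = 199 − 1 = 198 = 2 · 3^2 · 11.
Divisors of 198: 1, 2, 3, 6, 9, 11, 18, 22, 33, 66, 99, 198.
Test each divisor d:
12^1 ≡ 12 (mod 199)
12^2 ≡ 144 (mod 199)
12^3 ≡ 136 (mod 199)
12^6 ≡ 188 (mod 199)
12^9 ≡ 96 (mod 199)
12^11 ≡ 93 (mod 199)
12^18 ≡ 62 (mod 199)
12^22 ≡ 92 (mod 199)
12^33 ≡ 198 (mod 199)
12^66 ≡ 1 (mod 199) ✓
So ord_199(12) = 66, hence |⟨12⟩| = 66.
The index is φ(199) / ord(12) = 198 / 66 = 3.

3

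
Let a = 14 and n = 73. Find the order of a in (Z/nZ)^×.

72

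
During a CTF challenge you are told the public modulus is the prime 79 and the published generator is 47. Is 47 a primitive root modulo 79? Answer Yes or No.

φ(79) = 79 − 1 = 78 = 2 · 3 · 13.
An element g generates (Z/79Z)^× iff g^(78/q) ≢ 1 (mod 79) for each prime q ∈ {2, 3, 13}.
47^39 ≡ 78 (mod 79)  [q = 2: ≢ 1 ✓]
47^26 ≡ 55 (mod 79)  [q = 3: ≢ 1 ✓]
47^6 ≡ 52 (mod 79)  [q = 13: ≢ 1 ✓]
Every test exponent gives a nontrivial residue, hence 47 generates the full group.

Yes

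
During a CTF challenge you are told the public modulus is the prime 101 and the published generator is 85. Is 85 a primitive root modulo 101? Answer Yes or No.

No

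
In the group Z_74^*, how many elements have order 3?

φ(74) = φ(2)·φ(37) = 1·36 = 36 = 2^2 · 3^2.
(Z/74Z)^× is cyclic (|G| = 36); a cyclic group of order m has exactly φ(d) elements of each order d | m, and none otherwise.
3 | 36, and φ(3) = 3 − 1 = 2.

2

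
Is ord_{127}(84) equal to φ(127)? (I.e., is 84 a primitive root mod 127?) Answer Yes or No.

No

φ(127) = 127 − 1 = 126 = 2 · 3^2 · 7.
84 is a primitive root mod 127 iff 84^(φ(127)/q) ≢ 1 for every prime q | φ(127), i.e. q ∈ {2, 3, 7}.
84^63 ≡ 1 (mod 127)  [q = 2: ≡ 1 ✗]
84^42 ≡ 19 (mod 127)  [q = 3: ≢ 1 ✓]
84^18 ≡ 4 (mod 127)  [q = 7: ≢ 1 ✓]
Since 84^63 ≡ 1, the order of 84 divides 63 < 126, so 84 is not a primitive root.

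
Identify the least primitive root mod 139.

2

φ(139) = 139 − 1 = 138 = 2 · 3 · 23.
g is a primitive root iff g^(138/q) ≢ 1 (mod 139) for each prime q ∈ {2, 3, 23}.
g = 2: 2^69 ≡ 138; 2^46 ≡ 96; 2^6 ≡ 64 — none is 1, so 2 is a primitive root.
The smallest primitive root modulo 139 is 2.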